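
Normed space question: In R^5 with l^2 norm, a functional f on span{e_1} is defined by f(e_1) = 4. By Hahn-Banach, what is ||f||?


The norm of f is given by ||f|| = sup_{||x||=1} |f(x)|.
On span{e_1}, ||e_1|| = 1, so ||f|| = |f(e_1)| / ||e_1||
= |4| / 1 = 4.0000

4.0000


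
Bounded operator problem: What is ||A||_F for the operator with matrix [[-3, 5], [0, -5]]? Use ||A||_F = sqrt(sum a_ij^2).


||A||_F^2 = sum a_ij^2
= (-3)^2 + 5^2 + 0^2 + (-5)^2
= 9 + 25 + 0 + 25 = 59
||A||_F = sqrt(59) = 7.6811

7.6811


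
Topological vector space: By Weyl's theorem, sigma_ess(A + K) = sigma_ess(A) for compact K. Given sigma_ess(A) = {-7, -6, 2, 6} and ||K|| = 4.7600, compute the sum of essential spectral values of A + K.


By Weyl's theorem, the essential spectrum is invariant under compact perturbations.
sigma_ess(A + K) = sigma_ess(A) = {-7, -6, 2, 6}
Sum = -7 + -6 + 2 + 6 = -5

-5


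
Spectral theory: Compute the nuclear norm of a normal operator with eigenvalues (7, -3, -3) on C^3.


For a normal operator, singular values equal |eigenvalues|.
Trace norm = sum |lambda_i| = 7 + 3 + 3
= 13

13


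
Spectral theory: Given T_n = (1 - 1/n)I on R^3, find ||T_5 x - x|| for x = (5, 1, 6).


T_5 x - x = (1 - 1/5)x - x = -x/5
||x|| = sqrt(62) = 7.8740
||T_5 x - x|| = ||x||/5 = 7.8740/5 = 1.5748

1.5748


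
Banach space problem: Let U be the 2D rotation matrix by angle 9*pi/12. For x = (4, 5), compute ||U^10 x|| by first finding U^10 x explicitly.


U is a rotation by theta = 9*pi/12
U^10 = rotation by 10*theta = 90*pi/12 = 18*pi/12 (mod 2*pi)
cos(18*pi/12) = 0.0000, sin(18*pi/12) = -1.0000
U^10 x = (0.0000 * 4 - -1.0000 * 5, -1.0000 * 4 + 0.0000 * 5)
= (5.0000, -4.0000)
||U^10 x|| = sqrt(5.0000^2 + (-4.0000)^2) = sqrt(41.0000) = 6.4031

6.4031


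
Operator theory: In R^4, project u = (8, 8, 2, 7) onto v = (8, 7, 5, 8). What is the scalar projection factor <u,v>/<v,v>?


Computing <u,v> = 8*8 + 8*7 + 2*5 + 7*8 = 186
Computing <v,v> = 8^2 + 7^2 + 5^2 + 8^2 = 202
Projection coefficient = 186/202 = 0.9208

0.9208


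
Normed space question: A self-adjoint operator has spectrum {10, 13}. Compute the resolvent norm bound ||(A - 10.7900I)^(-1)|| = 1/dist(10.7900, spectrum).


dist(10.7900, {10, 13}) = min(|10.7900 - 10|, |10.7900 - 13|)
= min(0.7900, 2.2100) = 0.7900
Resolvent bound = 1/0.7900 = 1.2658

1.2658


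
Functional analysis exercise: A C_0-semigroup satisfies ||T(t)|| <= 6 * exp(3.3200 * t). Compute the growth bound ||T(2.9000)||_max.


||T(2.9000)|| <= 6 * exp(3.3200 * 2.9000)
= 6 * exp(9.6280)
= 6 * 15184.0376
= 91104.2259

91104.2259


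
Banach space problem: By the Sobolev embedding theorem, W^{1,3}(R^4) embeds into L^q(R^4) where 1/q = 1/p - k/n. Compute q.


Using the Sobolev embedding formula: 1/q = 1/p - k/n
1/q = 1/3 - 1/4 = 1/12
q = 1/(1/12) = 12

12.0000


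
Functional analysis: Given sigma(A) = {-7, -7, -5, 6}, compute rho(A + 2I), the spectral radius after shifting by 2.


Spectrum of A + 2I = {-5, -5, -3, 8}
Spectral radius = max |lambda| over the shifted spectrum
= max(5, 5, 3, 8) = 8

8


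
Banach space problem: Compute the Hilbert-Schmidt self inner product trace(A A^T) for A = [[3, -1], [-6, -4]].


trace(A * A^T) = sum of squares of all entries
= 3^2 + (-1)^2 + (-6)^2 + (-4)^2
= 9 + 1 + 36 + 16
= 62

62


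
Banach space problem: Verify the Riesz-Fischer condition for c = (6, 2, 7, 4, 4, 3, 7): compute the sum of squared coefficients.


sum |c_n|^2 = 6^2 + 2^2 + 7^2 + 4^2 + 4^2 + 3^2 + 7^2
= 36 + 4 + 49 + 16 + 16 + 9 + 49
= 179

179


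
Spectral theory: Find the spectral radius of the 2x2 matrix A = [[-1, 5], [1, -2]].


For a 2x2 matrix, eigenvalues satisfy lambda^2 - (trace)*lambda + det = 0
trace = -1 + -2 = -3
det = -1*-2 - 5*1 = -3
discriminant = (-3)^2 - 4*(-3) = 21
spectral radius = max |eigenvalue| = 3.7913

3.7913


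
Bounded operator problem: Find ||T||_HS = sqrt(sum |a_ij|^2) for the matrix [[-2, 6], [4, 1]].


The Hilbert-Schmidt norm is sqrt(sum of squares of all entries).
Sum of squares = (-2)^2 + 6^2 + 4^2 + 1^2
= 4 + 36 + 16 + 1 = 57
||T||_HS = sqrt(57) = 7.5498

7.5498


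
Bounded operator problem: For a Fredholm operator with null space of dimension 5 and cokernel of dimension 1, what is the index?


The Fredholm index is defined as ind(T) = dim(ker T) - dim(coker T)
= 5 - 1
= 4

4


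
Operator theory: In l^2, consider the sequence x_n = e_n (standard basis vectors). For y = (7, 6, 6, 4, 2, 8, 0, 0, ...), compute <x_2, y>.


x_2 = e_2 is the standard basis vector with 1 in position 2.
<x_2, y> = y_2 = 6
As n -> infinity, <x_n, y> -> 0, confirming weak convergence of (x_n) to 0.

6


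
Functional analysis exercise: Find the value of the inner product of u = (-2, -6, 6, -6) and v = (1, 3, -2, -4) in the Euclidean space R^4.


Computing the standard inner product <u, v> = sum u_i * v_i
= -2*1 + -6*3 + 6*-2 + -6*-4
= -2 + -18 + -12 + 24
= -8

-8


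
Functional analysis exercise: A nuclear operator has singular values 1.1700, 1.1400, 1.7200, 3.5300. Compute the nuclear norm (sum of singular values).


The nuclear norm is the sum of all singular values.
||T||_1 = 1.1700 + 1.1400 + 1.7200 + 3.5300
= 7.5600

7.5600


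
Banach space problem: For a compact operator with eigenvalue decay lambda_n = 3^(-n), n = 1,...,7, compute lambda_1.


The eigenvalue formula gives lambda_1 = 1/3^1
= 1/3
= 0.3333

0.3333


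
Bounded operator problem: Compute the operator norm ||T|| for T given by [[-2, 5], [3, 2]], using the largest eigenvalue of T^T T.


A^T A = [[13, -4], [-4, 29]]
trace(A^T A) = 42, det(A^T A) = 361
discriminant = 42^2 - 4*361 = 320
Largest eigenvalue of A^T A = (trace + sqrt(disc))/2 = 29.9443
||T|| = sqrt(29.9443) = 5.4721

5.4721


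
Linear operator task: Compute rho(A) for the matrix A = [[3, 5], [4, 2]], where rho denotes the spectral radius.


For a 2x2 matrix, eigenvalues satisfy lambda^2 - (trace)*lambda + det = 0
trace = 3 + 2 = 5
det = 3*2 - 5*4 = -14
discriminant = 5^2 - 4*(-14) = 81
spectral radius = max |eigenvalue| = 7.0000

7.0000


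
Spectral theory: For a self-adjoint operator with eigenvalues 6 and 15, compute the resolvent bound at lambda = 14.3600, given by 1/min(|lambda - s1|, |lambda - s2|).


dist(14.3600, {6, 15}) = min(|14.3600 - 6|, |14.3600 - 15|)
= min(8.3600, 0.6400) = 0.6400
Resolvent bound = 1/0.6400 = 1.5625

1.5625


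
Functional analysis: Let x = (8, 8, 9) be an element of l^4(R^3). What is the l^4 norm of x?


The l^4 norm = (sum |x_i|^4)^(1/4)
Sum of 4th powers = 4096 + 4096 + 6561 = 14753
||x||_4 = (14753)^(1/4) = 11.0210

11.0210


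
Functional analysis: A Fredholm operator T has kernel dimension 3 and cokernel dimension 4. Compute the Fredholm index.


The Fredholm index is defined as ind(T) = dim(ker T) - dim(coker T)
= 3 - 4
= -1

-1


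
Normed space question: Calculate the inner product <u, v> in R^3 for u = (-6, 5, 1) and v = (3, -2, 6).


Computing the standard inner product <u, v> = sum u_i * v_i
= -6*3 + 5*-2 + 1*6
= -18 + -10 + 6
= -22

-22


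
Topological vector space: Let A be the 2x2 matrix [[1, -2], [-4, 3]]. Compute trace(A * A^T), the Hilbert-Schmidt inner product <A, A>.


trace(A * A^T) = sum of squares of all entries
= 1^2 + (-2)^2 + (-4)^2 + 3^2
= 1 + 4 + 16 + 9
= 30

30


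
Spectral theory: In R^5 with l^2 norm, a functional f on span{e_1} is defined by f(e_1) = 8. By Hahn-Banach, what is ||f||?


The norm of f is given by ||f|| = sup_{||x||=1} |f(x)|.
On span{e_1}, ||e_1|| = 1, so ||f|| = |f(e_1)| / ||e_1||
= |8| / 1 = 8.0000

8.0000


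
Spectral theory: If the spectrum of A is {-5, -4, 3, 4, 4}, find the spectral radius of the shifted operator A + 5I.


Spectrum of A + 5I = {0, 1, 8, 9, 9}
Spectral radius = max |lambda| over the shifted spectrum
= max(0, 1, 8, 9, 9) = 9

9


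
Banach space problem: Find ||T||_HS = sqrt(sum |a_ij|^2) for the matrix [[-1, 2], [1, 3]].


The Hilbert-Schmidt norm is sqrt(sum of squares of all entries).
Sum of squares = (-1)^2 + 2^2 + 1^2 + 3^2
= 1 + 4 + 1 + 9 = 15
||T||_HS = sqrt(15) = 3.8730

3.8730


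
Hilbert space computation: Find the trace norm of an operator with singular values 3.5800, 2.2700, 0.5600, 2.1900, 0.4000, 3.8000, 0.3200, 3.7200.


The nuclear norm is the sum of all singular values.
||T||_1 = 3.5800 + 2.2700 + 0.5600 + 2.1900 + 0.4000 + 3.8000 + 0.3200 + 3.7200
= 16.8400

16.8400


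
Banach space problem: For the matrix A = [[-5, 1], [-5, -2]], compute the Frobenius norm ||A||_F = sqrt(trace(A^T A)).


||A||_F^2 = sum a_ij^2
= (-5)^2 + 1^2 + (-5)^2 + (-2)^2
= 25 + 1 + 25 + 4 = 55
||A||_F = sqrt(55) = 7.4162

7.4162


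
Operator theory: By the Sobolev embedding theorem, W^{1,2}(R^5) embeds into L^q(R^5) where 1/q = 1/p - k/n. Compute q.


Using the Sobolev embedding formula: 1/q = 1/p - k/n
1/q = 1/2 - 1/5 = 3/10
q = 1/(3/10) = 10/3 = 3.3333

3.3333


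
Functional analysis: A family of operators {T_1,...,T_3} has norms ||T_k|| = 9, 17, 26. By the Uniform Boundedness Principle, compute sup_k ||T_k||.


By the Uniform Boundedness Principle, the supremum of norms is finite.
sup_k ||T_k|| = max(9, 17, 26) = 26

26


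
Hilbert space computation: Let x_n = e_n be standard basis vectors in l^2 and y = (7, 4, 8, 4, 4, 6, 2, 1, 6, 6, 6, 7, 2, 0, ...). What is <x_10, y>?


x_10 = e_10 is the standard basis vector with 1 in position 10.
<x_10, y> = y_10 = 6
As n -> infinity, <x_n, y> -> 0, confirming weak convergence of (x_n) to 0.

6


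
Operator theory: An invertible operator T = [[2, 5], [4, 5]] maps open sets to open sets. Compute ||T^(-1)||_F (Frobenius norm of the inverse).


det(T) = 2*5 - 5*4 = -10
T^(-1) = (1/-10) * [[5, -5], [-4, 2]] = [[-0.5000, 0.5000], [0.4000, -0.2000]]
||T^(-1)||_F^2 = (-0.5000)^2 + 0.5000^2 + 0.4000^2 + (-0.2000)^2 = 0.7000
||T^(-1)||_F = sqrt(0.7000) = 0.8367

0.8367


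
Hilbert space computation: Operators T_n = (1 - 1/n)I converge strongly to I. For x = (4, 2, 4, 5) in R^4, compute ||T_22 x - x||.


T_22 x - x = (1 - 1/22)x - x = -x/22
||x|| = sqrt(61) = 7.8102
||T_22 x - x|| = ||x||/22 = 7.8102/22 = 0.3550

0.3550


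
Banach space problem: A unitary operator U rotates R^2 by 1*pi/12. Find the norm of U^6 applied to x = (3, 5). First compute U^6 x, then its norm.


U is a rotation by theta = 1*pi/12
U^6 = rotation by 6*theta = 6*pi/12
cos(6*pi/12) = 0.0000, sin(6*pi/12) = 1.0000
U^6 x = (0.0000 * 3 - 1.0000 * 5, 1.0000 * 3 + 0.0000 * 5)
= (-5.0000, 3.0000)
||U^6 x|| = sqrt((-5.0000)^2 + 3.0000^2) = sqrt(34.0000) = 5.8310

5.8310


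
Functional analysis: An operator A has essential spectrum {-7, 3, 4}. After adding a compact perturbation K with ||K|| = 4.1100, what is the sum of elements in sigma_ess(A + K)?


By Weyl's theorem, the essential spectrum is invariant under compact perturbations.
sigma_ess(A + K) = sigma_ess(A) = {-7, 3, 4}
Sum = -7 + 3 + 4 = 0

0


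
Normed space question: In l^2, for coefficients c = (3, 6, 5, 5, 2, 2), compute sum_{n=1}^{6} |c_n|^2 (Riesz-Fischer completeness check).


sum |c_n|^2 = 3^2 + 6^2 + 5^2 + 5^2 + 2^2 + 2^2
= 9 + 36 + 25 + 25 + 4 + 4
= 103

103


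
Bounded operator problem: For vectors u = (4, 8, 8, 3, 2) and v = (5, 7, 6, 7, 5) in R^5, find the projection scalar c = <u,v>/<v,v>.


Computing <u,v> = 4*5 + 8*7 + 8*6 + 3*7 + 2*5 = 155
Computing <v,v> = 5^2 + 7^2 + 6^2 + 7^2 + 5^2 = 184
Projection coefficient = 155/184 = 0.8424

0.8424


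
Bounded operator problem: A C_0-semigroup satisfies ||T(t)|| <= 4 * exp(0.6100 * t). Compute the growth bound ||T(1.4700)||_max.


||T(1.4700)|| <= 4 * exp(0.6100 * 1.4700)
= 4 * exp(0.8967)
= 4 * 2.4515
= 9.8060

9.8060


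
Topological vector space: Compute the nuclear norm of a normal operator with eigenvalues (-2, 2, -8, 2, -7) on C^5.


For a normal operator, singular values equal |eigenvalues|.
Trace norm = sum |lambda_i| = 2 + 2 + 8 + 2 + 7
= 21

21


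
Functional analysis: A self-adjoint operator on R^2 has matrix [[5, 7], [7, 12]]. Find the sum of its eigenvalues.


For a self-adjoint (symmetric) matrix, the eigenvalues are real.
The sum of eigenvalues equals the trace of the matrix.
trace = 5 + 12 = 17

17


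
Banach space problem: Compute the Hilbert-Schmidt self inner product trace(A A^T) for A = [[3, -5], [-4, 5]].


trace(A * A^T) = sum of squares of all entries
= 3^2 + (-5)^2 + (-4)^2 + 5^2
= 9 + 25 + 16 + 25
= 75

75


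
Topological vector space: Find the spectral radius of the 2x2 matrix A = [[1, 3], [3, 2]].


For a 2x2 matrix, eigenvalues satisfy lambda^2 - (trace)*lambda + det = 0
trace = 1 + 2 = 3
det = 1*2 - 3*3 = -7
discriminant = 3^2 - 4*(-7) = 37
spectral radius = max |eigenvalue| = 4.5414

4.5414


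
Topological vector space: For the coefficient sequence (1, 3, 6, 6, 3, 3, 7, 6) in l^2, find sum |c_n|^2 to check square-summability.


sum |c_n|^2 = 1^2 + 3^2 + 6^2 + 6^2 + 3^2 + 3^2 + 7^2 + 6^2
= 1 + 9 + 36 + 36 + 9 + 9 + 49 + 36
= 185

185


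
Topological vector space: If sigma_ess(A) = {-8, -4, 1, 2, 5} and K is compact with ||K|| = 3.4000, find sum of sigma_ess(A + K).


By Weyl's theorem, the essential spectrum is invariant under compact perturbations.
sigma_ess(A + K) = sigma_ess(A) = {-8, -4, 1, 2, 5}
Sum = -8 + -4 + 1 + 2 + 5 = -4

-4


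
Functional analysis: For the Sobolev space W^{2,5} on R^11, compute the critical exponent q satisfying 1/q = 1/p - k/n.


Using the Sobolev embedding formula: 1/q = 1/p - k/n
1/q = 1/5 - 2/11 = 1/55
q = 1/(1/55) = 55

55.0000


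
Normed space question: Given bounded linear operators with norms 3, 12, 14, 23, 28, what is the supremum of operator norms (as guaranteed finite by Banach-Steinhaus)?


By the Uniform Boundedness Principle, the supremum of norms is finite.
sup_k ||T_k|| = max(3, 12, 14, 23, 28) = 28

28


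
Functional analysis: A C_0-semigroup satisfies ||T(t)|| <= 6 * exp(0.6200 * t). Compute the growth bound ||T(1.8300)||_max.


||T(1.8300)|| <= 6 * exp(0.6200 * 1.8300)
= 6 * exp(1.1346)
= 6 * 3.1099
= 18.6596

18.6596


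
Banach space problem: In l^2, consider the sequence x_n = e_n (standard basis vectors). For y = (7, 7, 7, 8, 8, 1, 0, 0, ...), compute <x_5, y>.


x_5 = e_5 is the standard basis vector with 1 in position 5.
<x_5, y> = y_5 = 8
As n -> infinity, <x_n, y> -> 0, confirming weak convergence of (x_n) to 0.

8


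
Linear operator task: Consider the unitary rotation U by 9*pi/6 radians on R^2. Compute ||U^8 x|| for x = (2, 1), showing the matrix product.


U is a rotation by theta = 9*pi/6
U^8 = rotation by 8*theta = 72*pi/6 = 0*pi/6 (mod 2*pi)
cos(0*pi/6) = 1.0000, sin(0*pi/6) = 0.0000
U^8 x = (1.0000 * 2 - 0.0000 * 1, 0.0000 * 2 + 1.0000 * 1)
= (2.0000, 1.0000)
||U^8 x|| = sqrt(2.0000^2 + 1.0000^2) = sqrt(5.0000) = 2.2361

2.2361


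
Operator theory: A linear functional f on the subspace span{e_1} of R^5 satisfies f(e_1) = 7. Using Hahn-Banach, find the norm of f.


The norm of f is given by ||f|| = sup_{||x||=1} |f(x)|.
On span{e_1}, ||e_1|| = 1, so ||f|| = |f(e_1)| / ||e_1||
= |7| / 1 = 7.0000

7.0000


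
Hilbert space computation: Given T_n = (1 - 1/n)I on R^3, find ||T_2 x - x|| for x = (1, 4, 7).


T_2 x - x = (1 - 1/2)x - x = -x/2
||x|| = sqrt(66) = 8.1240
||T_2 x - x|| = ||x||/2 = 8.1240/2 = 4.0620

4.0620


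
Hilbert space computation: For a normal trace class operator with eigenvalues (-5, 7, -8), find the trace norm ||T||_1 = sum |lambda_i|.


For a normal operator, singular values equal |eigenvalues|.
Trace norm = sum |lambda_i| = 5 + 7 + 8
= 20

20


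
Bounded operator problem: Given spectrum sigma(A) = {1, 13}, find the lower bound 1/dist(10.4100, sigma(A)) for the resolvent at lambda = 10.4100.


dist(10.4100, {1, 13}) = min(|10.4100 - 1|, |10.4100 - 13|)
= min(9.4100, 2.5900) = 2.5900
Resolvent bound = 1/2.5900 = 0.3861

0.3861


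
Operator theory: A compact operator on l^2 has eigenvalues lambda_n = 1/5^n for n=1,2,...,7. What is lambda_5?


The eigenvalue formula gives lambda_5 = 1/5^5
= 1/3125
= 3.2000e-04

3.2000e-04


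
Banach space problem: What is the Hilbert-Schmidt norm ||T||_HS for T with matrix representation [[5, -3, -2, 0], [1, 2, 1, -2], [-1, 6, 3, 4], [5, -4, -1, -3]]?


The Hilbert-Schmidt norm is sqrt(sum of squares of all entries).
Sum of squares = 5^2 + (-3)^2 + (-2)^2 + 0^2 + 1^2 + 2^2 + 1^2 + (-2)^2 + (-1)^2 + 6^2 + 3^2 + 4^2 + 5^2 + (-4)^2 + (-1)^2 + (-3)^2
= 25 + 9 + 4 + 0 + 1 + 4 + 1 + 4 + 1 + 36 + 9 + 16 + 25 + 16 + 1 + 9 = 161
||T||_HS = sqrt(161) = 12.6886

12.6886


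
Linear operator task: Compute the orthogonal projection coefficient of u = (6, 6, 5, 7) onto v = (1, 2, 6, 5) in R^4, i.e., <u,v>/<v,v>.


Computing <u,v> = 6*1 + 6*2 + 5*6 + 7*5 = 83
Computing <v,v> = 1^2 + 2^2 + 6^2 + 5^2 = 66
Projection coefficient = 83/66 = 1.2576

1.2576


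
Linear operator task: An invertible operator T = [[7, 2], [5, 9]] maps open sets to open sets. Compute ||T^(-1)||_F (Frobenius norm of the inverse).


det(T) = 7*9 - 2*5 = 53
T^(-1) = (1/53) * [[9, -2], [-5, 7]] = [[0.1698, -0.0377], [-0.0943, 0.1321]]
||T^(-1)||_F^2 = 0.1698^2 + (-0.0377)^2 + (-0.0943)^2 + 0.1321^2 = 0.0566
||T^(-1)||_F = sqrt(0.0566) = 0.2379

0.2379


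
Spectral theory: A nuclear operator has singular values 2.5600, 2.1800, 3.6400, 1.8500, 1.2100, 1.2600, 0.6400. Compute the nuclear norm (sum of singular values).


The nuclear norm is the sum of all singular values.
||T||_1 = 2.5600 + 2.1800 + 3.6400 + 1.8500 + 1.2100 + 1.2600 + 0.6400
= 13.3400

13.3400


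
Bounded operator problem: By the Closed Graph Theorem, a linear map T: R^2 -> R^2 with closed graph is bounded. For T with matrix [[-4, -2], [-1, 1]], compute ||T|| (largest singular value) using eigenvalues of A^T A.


A^T A = [[17, 7], [7, 5]]
trace(A^T A) = 22, det(A^T A) = 36
discriminant = 22^2 - 4*36 = 340
Largest eigenvalue of A^T A = (trace + sqrt(disc))/2 = 20.2195
||T|| = sqrt(20.2195) = 4.4966

4.4966


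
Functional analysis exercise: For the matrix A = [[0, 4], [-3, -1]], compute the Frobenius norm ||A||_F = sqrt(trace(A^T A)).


||A||_F^2 = sum a_ij^2
= 0^2 + 4^2 + (-3)^2 + (-1)^2
= 0 + 16 + 9 + 1 = 26
||A||_F = sqrt(26) = 5.0990

5.0990


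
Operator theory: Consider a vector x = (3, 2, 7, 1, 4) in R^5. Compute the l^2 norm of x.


The l^2 norm = (sum |x_i|^2)^(1/2)
Sum of 2th powers = 9 + 4 + 49 + 1 + 16 = 79
||x||_2 = (79)^(1/2) = 8.8882

8.8882


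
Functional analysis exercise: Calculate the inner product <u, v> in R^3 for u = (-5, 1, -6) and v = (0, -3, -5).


Computing the standard inner product <u, v> = sum u_i * v_i
= -5*0 + 1*-3 + -6*-5
= 0 + -3 + 30
= 27

27


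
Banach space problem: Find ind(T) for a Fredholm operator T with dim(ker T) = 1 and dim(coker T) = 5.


The Fredholm index is defined as ind(T) = dim(ker T) - dim(coker T)
= 1 - 5
= -4

-4


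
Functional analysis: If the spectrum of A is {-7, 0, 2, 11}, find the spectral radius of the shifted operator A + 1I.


Spectrum of A + 1I = {-6, 1, 3, 12}
Spectral radius = max |lambda| over the shifted spectrum
= max(6, 1, 3, 12) = 12

12


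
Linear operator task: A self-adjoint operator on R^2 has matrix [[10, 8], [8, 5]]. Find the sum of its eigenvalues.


For a self-adjoint (symmetric) matrix, the eigenvalues are real.
The sum of eigenvalues equals the trace of the matrix.
trace = 10 + 5 = 15

15


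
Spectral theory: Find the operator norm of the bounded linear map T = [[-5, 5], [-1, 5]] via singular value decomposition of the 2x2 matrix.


A^T A = [[26, -30], [-30, 50]]
trace(A^T A) = 76, det(A^T A) = 400
discriminant = 76^2 - 4*400 = 4176
Largest eigenvalue of A^T A = (trace + sqrt(disc))/2 = 70.3110
||T|| = sqrt(70.3110) = 8.3852

8.3852


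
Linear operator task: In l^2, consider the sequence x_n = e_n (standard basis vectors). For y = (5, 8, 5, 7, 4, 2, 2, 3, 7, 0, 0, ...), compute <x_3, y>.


x_3 = e_3 is the standard basis vector with 1 in position 3.
<x_3, y> = y_3 = 5
As n -> infinity, <x_n, y> -> 0, confirming weak convergence of (x_n) to 0.

5


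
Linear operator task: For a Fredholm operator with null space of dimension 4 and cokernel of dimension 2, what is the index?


The Fredholm index is defined as ind(T) = dim(ker T) - dim(coker T)
= 4 - 2
= 2

2


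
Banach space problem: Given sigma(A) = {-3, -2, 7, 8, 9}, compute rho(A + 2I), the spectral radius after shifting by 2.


Spectrum of A + 2I = {-1, 0, 9, 10, 11}
Spectral radius = max |lambda| over the shifted spectrum
= max(1, 0, 9, 10, 11) = 11

11


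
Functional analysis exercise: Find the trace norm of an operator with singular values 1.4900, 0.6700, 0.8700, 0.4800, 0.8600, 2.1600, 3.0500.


The nuclear norm is the sum of all singular values.
||T||_1 = 1.4900 + 0.6700 + 0.8700 + 0.4800 + 0.8600 + 2.1600 + 3.0500
= 9.5800

9.5800


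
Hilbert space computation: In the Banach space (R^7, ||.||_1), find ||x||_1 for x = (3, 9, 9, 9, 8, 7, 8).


The l^1 norm equals the sum of absolute values of all components.
||x||_1 = 3 + 9 + 9 + 9 + 8 + 7 + 8
= 53

53.0000


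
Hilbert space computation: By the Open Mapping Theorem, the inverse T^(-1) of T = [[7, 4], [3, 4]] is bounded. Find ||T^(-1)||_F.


det(T) = 7*4 - 4*3 = 16
T^(-1) = (1/16) * [[4, -4], [-3, 7]] = [[0.2500, -0.2500], [-0.1875, 0.4375]]
||T^(-1)||_F^2 = 0.2500^2 + (-0.2500)^2 + (-0.1875)^2 + 0.4375^2 = 0.3516
||T^(-1)||_F = sqrt(0.3516) = 0.5929

0.5929


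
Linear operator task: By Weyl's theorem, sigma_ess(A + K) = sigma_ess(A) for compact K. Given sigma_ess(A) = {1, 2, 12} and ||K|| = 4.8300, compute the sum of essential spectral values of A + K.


By Weyl's theorem, the essential spectrum is invariant under compact perturbations.
sigma_ess(A + K) = sigma_ess(A) = {1, 2, 12}
Sum = 1 + 2 + 12 = 15

15


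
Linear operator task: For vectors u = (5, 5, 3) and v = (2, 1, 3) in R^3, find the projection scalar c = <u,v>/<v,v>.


Computing <u,v> = 5*2 + 5*1 + 3*3 = 24
Computing <v,v> = 2^2 + 1^2 + 3^2 = 14
Projection coefficient = 24/14 = 1.7143

1.7143


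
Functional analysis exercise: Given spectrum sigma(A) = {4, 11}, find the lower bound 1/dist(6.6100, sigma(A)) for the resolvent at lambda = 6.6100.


dist(6.6100, {4, 11}) = min(|6.6100 - 4|, |6.6100 - 11|)
= min(2.6100, 4.3900) = 2.6100
Resolvent bound = 1/2.6100 = 0.3831

0.3831


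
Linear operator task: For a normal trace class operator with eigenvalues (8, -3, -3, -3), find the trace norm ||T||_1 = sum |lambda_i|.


For a normal operator, singular values equal |eigenvalues|.
Trace norm = sum |lambda_i| = 8 + 3 + 3 + 3
= 17

17


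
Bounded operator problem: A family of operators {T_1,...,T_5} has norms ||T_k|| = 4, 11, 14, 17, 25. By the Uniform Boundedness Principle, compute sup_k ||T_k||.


By the Uniform Boundedness Principle, the supremum of norms is finite.
sup_k ||T_k|| = max(4, 11, 14, 17, 25) = 25

25


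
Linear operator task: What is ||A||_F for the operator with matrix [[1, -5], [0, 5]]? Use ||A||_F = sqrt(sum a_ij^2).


||A||_F^2 = sum a_ij^2
= 1^2 + (-5)^2 + 0^2 + 5^2
= 1 + 25 + 0 + 25 = 51
||A||_F = sqrt(51) = 7.1414

7.1414


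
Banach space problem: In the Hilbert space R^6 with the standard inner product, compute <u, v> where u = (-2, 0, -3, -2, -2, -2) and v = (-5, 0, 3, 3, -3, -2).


Computing the standard inner product <u, v> = sum u_i * v_i
= -2*-5 + 0*0 + -3*3 + -2*3 + -2*-3 + -2*-2
= 10 + 0 + -9 + -6 + 6 + 4
= 5

5


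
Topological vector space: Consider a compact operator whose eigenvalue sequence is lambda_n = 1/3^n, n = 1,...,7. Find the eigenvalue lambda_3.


The eigenvalue formula gives lambda_3 = 1/3^3
= 1/27
= 0.0370

0.0370


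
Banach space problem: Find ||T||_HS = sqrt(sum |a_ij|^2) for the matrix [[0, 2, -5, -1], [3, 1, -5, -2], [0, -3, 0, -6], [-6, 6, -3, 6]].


The Hilbert-Schmidt norm is sqrt(sum of squares of all entries).
Sum of squares = 0^2 + 2^2 + (-5)^2 + (-1)^2 + 3^2 + 1^2 + (-5)^2 + (-2)^2 + 0^2 + (-3)^2 + 0^2 + (-6)^2 + (-6)^2 + 6^2 + (-3)^2 + 6^2
= 0 + 4 + 25 + 1 + 9 + 1 + 25 + 4 + 0 + 9 + 0 + 36 + 36 + 36 + 9 + 36 = 231
||T||_HS = sqrt(231) = 15.1987

15.1987


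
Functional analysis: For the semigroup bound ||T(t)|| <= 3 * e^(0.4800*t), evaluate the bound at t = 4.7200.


||T(4.7200)|| <= 3 * exp(0.4800 * 4.7200)
= 3 * exp(2.2656)
= 3 * 9.6369
= 28.9107

28.9107


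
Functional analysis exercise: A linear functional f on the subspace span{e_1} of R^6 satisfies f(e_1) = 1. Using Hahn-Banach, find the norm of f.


The norm of f is given by ||f|| = sup_{||x||=1} |f(x)|.
On span{e_1}, ||e_1|| = 1, so ||f|| = |f(e_1)| / ||e_1||
= |1| / 1 = 1.0000

1.0000


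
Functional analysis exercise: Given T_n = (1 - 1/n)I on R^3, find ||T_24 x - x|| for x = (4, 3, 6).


T_24 x - x = (1 - 1/24)x - x = -x/24
||x|| = sqrt(61) = 7.8102
||T_24 x - x|| = ||x||/24 = 7.8102/24 = 0.3254

0.3254


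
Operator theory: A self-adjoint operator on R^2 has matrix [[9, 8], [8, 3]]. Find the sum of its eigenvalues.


For a self-adjoint (symmetric) matrix, the eigenvalues are real.
The sum of eigenvalues equals the trace of the matrix.
trace = 9 + 3 = 12

12


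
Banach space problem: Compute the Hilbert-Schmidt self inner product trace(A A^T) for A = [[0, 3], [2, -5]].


trace(A * A^T) = sum of squares of all entries
= 0^2 + 3^2 + 2^2 + (-5)^2
= 0 + 9 + 4 + 25
= 38

38


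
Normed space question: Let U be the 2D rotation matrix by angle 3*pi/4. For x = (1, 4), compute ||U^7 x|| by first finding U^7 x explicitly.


U is a rotation by theta = 3*pi/4
U^7 = rotation by 7*theta = 21*pi/4 = 5*pi/4 (mod 2*pi)
cos(5*pi/4) = -0.7071, sin(5*pi/4) = -0.7071
U^7 x = (-0.7071 * 1 - -0.7071 * 4, -0.7071 * 1 + -0.7071 * 4)
= (2.1213, -3.5355)
||U^7 x|| = sqrt(2.1213^2 + (-3.5355)^2) = sqrt(17.0000) = 4.1231

4.1231


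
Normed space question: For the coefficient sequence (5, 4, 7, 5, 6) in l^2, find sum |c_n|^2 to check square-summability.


sum |c_n|^2 = 5^2 + 4^2 + 7^2 + 5^2 + 6^2
= 25 + 16 + 49 + 25 + 36
= 151

151


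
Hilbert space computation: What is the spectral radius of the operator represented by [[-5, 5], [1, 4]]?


For a 2x2 matrix, eigenvalues satisfy lambda^2 - (trace)*lambda + det = 0
trace = -5 + 4 = -1
det = -5*4 - 5*1 = -25
discriminant = (-1)^2 - 4*(-25) = 101
spectral radius = max |eigenvalue| = 5.5249

5.5249


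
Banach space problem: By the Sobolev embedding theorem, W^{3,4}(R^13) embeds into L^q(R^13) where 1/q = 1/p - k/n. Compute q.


Using the Sobolev embedding formula: 1/q = 1/p - k/n
1/q = 1/4 - 3/13 = 1/52
q = 1/(1/52) = 52

52.0000


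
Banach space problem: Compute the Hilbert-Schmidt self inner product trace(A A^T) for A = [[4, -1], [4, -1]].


trace(A * A^T) = sum of squares of all entries
= 4^2 + (-1)^2 + 4^2 + (-1)^2
= 16 + 1 + 16 + 1
= 34

34


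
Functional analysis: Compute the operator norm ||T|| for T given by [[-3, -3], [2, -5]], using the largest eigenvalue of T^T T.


A^T A = [[13, -1], [-1, 34]]
trace(A^T A) = 47, det(A^T A) = 441
discriminant = 47^2 - 4*441 = 445
Largest eigenvalue of A^T A = (trace + sqrt(disc))/2 = 34.0475
||T|| = sqrt(34.0475) = 5.8350

5.8350


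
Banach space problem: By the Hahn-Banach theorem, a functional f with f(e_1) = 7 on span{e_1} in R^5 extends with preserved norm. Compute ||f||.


The norm of f is given by ||f|| = sup_{||x||=1} |f(x)|.
On span{e_1}, ||e_1|| = 1, so ||f|| = |f(e_1)| / ||e_1||
= |7| / 1 = 7.0000

7.0000


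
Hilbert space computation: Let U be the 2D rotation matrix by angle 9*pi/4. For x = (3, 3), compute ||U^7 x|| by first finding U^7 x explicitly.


U is a rotation by theta = 9*pi/4
U^7 = rotation by 7*theta = 63*pi/4 = 7*pi/4 (mod 2*pi)
cos(7*pi/4) = 0.7071, sin(7*pi/4) = -0.7071
U^7 x = (0.7071 * 3 - -0.7071 * 3, -0.7071 * 3 + 0.7071 * 3)
= (4.2426, 0.0000)
||U^7 x|| = sqrt(4.2426^2 + 0.0000^2) = sqrt(18.0000) = 4.2426

4.2426


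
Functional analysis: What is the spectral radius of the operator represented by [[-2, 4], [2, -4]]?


For a 2x2 matrix, eigenvalues satisfy lambda^2 - (trace)*lambda + det = 0
trace = -2 + -4 = -6
det = -2*-4 - 4*2 = 0
discriminant = (-6)^2 - 4*(0) = 36
spectral radius = max |eigenvalue| = 6.0000

6.0000


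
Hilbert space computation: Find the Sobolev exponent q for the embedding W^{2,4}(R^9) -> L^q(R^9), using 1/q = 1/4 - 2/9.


Using the Sobolev embedding formula: 1/q = 1/p - k/n
1/q = 1/4 - 2/9 = 1/36
q = 1/(1/36) = 36

36.0000


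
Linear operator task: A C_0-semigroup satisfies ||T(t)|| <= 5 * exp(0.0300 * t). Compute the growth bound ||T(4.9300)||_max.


||T(4.9300)|| <= 5 * exp(0.0300 * 4.9300)
= 5 * exp(0.1479)
= 5 * 1.1594
= 5.7970

5.7970


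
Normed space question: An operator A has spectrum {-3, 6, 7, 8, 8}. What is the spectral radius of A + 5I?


Spectrum of A + 5I = {2, 11, 12, 13, 13}
Spectral radius = max |lambda| over the shifted spectrum
= max(2, 11, 12, 13, 13) = 13

13


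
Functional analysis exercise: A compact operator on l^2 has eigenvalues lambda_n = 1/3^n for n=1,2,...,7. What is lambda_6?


The eigenvalue formula gives lambda_6 = 1/3^6
= 1/729
= 0.0014

0.0014


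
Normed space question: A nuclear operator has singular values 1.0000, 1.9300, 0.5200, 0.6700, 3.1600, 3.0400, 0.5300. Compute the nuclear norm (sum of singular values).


The nuclear norm is the sum of all singular values.
||T||_1 = 1.0000 + 1.9300 + 0.5200 + 0.6700 + 3.1600 + 3.0400 + 0.5300
= 10.8500

10.8500


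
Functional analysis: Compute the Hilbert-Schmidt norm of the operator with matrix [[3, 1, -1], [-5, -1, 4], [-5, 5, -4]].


The Hilbert-Schmidt norm is sqrt(sum of squares of all entries).
Sum of squares = 3^2 + 1^2 + (-1)^2 + (-5)^2 + (-1)^2 + 4^2 + (-5)^2 + 5^2 + (-4)^2
= 9 + 1 + 1 + 25 + 1 + 16 + 25 + 25 + 16 = 119
||T||_HS = sqrt(119) = 10.9087

10.9087


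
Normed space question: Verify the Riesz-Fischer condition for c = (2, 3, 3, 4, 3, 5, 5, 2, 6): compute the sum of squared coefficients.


sum |c_n|^2 = 2^2 + 3^2 + 3^2 + 4^2 + 3^2 + 5^2 + 5^2 + 2^2 + 6^2
= 4 + 9 + 9 + 16 + 9 + 25 + 25 + 4 + 36
= 137

137


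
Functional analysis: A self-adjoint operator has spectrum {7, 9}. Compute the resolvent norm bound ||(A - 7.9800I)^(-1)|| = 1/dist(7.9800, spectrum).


dist(7.9800, {7, 9}) = min(|7.9800 - 7|, |7.9800 - 9|)
= min(0.9800, 1.0200) = 0.9800
Resolvent bound = 1/0.9800 = 1.0204

1.0204


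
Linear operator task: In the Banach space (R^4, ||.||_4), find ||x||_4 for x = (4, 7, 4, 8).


The l^4 norm = (sum |x_i|^4)^(1/4)
Sum of 4th powers = 256 + 2401 + 256 + 4096 = 7009
||x||_4 = (7009)^(1/4) = 9.1499

9.1499


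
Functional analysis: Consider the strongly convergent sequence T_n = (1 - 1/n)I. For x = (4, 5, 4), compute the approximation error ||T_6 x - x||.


T_6 x - x = (1 - 1/6)x - x = -x/6
||x|| = sqrt(57) = 7.5498
||T_6 x - x|| = ||x||/6 = 7.5498/6 = 1.2583

1.2583


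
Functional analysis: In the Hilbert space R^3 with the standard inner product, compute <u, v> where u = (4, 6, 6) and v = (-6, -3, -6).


Computing the standard inner product <u, v> = sum u_i * v_i
= 4*-6 + 6*-3 + 6*-6
= -24 + -18 + -36
= -78

-78


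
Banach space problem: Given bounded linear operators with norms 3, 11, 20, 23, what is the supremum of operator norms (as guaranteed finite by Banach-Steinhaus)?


By the Uniform Boundedness Principle, the supremum of norms is finite.
sup_k ||T_k|| = max(3, 11, 20, 23) = 23

23


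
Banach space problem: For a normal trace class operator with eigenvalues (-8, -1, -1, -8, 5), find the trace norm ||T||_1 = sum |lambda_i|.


For a normal operator, singular values equal |eigenvalues|.
Trace norm = sum |lambda_i| = 8 + 1 + 1 + 8 + 5
= 23

23


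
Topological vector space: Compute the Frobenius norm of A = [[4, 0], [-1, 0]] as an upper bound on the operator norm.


||A||_F^2 = sum a_ij^2
= 4^2 + 0^2 + (-1)^2 + 0^2
= 16 + 0 + 1 + 0 = 17
||A||_F = sqrt(17) = 4.1231

4.1231


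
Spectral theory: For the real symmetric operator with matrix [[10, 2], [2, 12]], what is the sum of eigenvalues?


For a self-adjoint (symmetric) matrix, the eigenvalues are real.
The sum of eigenvalues equals the trace of the matrix.
trace = 10 + 12 = 22

22


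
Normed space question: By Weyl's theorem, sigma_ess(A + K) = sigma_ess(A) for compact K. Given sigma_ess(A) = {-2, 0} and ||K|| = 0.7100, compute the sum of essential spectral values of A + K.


By Weyl's theorem, the essential spectrum is invariant under compact perturbations.
sigma_ess(A + K) = sigma_ess(A) = {-2, 0}
Sum = -2 + 0 = -2

-2


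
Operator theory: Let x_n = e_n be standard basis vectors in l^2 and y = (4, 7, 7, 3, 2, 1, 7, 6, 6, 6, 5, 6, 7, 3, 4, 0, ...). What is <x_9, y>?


x_9 = e_9 is the standard basis vector with 1 in position 9.
<x_9, y> = y_9 = 6
As n -> infinity, <x_n, y> -> 0, confirming weak convergence of (x_n) to 0.

6


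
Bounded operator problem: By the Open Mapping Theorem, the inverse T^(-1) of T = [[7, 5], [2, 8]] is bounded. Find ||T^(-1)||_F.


det(T) = 7*8 - 5*2 = 46
T^(-1) = (1/46) * [[8, -5], [-2, 7]] = [[0.1739, -0.1087], [-0.0435, 0.1522]]
||T^(-1)||_F^2 = 0.1739^2 + (-0.1087)^2 + (-0.0435)^2 + 0.1522^2 = 0.0671
||T^(-1)||_F = sqrt(0.0671) = 0.2591

0.2591


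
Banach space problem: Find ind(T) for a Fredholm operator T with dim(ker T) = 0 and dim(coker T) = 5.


The Fredholm index is defined as ind(T) = dim(ker T) - dim(coker T)
= 0 - 5
= -5

-5


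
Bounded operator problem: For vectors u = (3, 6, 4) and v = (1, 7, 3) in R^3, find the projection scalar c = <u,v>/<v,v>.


Computing <u,v> = 3*1 + 6*7 + 4*3 = 57
Computing <v,v> = 1^2 + 7^2 + 3^2 = 59
Projection coefficient = 57/59 = 0.9661

0.9661


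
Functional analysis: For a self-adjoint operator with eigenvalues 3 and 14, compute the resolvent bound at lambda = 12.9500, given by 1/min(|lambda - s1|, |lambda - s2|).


dist(12.9500, {3, 14}) = min(|12.9500 - 3|, |12.9500 - 14|)
= min(9.9500, 1.0500) = 1.0500
Resolvent bound = 1/1.0500 = 0.9524

0.9524


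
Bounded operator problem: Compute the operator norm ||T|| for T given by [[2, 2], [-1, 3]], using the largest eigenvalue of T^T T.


A^T A = [[5, 1], [1, 13]]
trace(A^T A) = 18, det(A^T A) = 64
discriminant = 18^2 - 4*64 = 68
Largest eigenvalue of A^T A = (trace + sqrt(disc))/2 = 13.1231
||T|| = sqrt(13.1231) = 3.6226

3.6226


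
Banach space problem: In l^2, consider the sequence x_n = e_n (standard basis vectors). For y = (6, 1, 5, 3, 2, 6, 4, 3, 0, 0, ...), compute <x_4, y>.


x_4 = e_4 is the standard basis vector with 1 in position 4.
<x_4, y> = y_4 = 3
As n -> infinity, <x_n, y> -> 0, confirming weak convergence of (x_n) to 0.

3


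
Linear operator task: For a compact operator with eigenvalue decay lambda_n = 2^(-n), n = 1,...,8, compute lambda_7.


The eigenvalue formula gives lambda_7 = 1/2^7
= 1/128
= 0.0078

0.0078


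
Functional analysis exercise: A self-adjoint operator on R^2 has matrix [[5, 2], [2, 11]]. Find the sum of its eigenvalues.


For a self-adjoint (symmetric) matrix, the eigenvalues are real.
The sum of eigenvalues equals the trace of the matrix.
trace = 5 + 11 = 16

16


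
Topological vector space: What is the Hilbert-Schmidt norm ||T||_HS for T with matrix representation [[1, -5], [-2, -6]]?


The Hilbert-Schmidt norm is sqrt(sum of squares of all entries).
Sum of squares = 1^2 + (-5)^2 + (-2)^2 + (-6)^2
= 1 + 25 + 4 + 36 = 66
||T||_HS = sqrt(66) = 8.1240

8.1240


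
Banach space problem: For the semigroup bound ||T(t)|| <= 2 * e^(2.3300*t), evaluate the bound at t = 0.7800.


||T(0.7800)|| <= 2 * exp(2.3300 * 0.7800)
= 2 * exp(1.8174)
= 2 * 6.1558
= 12.3117

12.3117


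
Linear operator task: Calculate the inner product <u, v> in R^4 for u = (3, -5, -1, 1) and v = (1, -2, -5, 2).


Computing the standard inner product <u, v> = sum u_i * v_i
= 3*1 + -5*-2 + -1*-5 + 1*2
= 3 + 10 + 5 + 2
= 20

20


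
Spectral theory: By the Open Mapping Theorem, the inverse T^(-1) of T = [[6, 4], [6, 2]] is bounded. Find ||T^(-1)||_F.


det(T) = 6*2 - 4*6 = -12
T^(-1) = (1/-12) * [[2, -4], [-6, 6]] = [[-0.1667, 0.3333], [0.5000, -0.5000]]
||T^(-1)||_F^2 = (-0.1667)^2 + 0.3333^2 + 0.5000^2 + (-0.5000)^2 = 0.6389
||T^(-1)||_F = sqrt(0.6389) = 0.7993

0.7993


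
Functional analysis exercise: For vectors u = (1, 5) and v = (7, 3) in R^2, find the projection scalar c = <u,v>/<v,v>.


Computing <u,v> = 1*7 + 5*3 = 22
Computing <v,v> = 7^2 + 3^2 = 58
Projection coefficient = 22/58 = 0.3793

0.3793


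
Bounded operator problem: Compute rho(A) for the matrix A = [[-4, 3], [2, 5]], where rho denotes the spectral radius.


For a 2x2 matrix, eigenvalues satisfy lambda^2 - (trace)*lambda + det = 0
trace = -4 + 5 = 1
det = -4*5 - 3*2 = -26
discriminant = 1^2 - 4*(-26) = 105
spectral radius = max |eigenvalue| = 5.6235

5.6235


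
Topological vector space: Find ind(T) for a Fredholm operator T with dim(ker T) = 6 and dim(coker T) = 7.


The Fredholm index is defined as ind(T) = dim(ker T) - dim(coker T)
= 6 - 7
= -1

-1


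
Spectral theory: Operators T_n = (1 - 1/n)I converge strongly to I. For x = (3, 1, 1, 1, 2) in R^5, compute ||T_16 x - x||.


T_16 x - x = (1 - 1/16)x - x = -x/16
||x|| = sqrt(16) = 4.0000
||T_16 x - x|| = ||x||/16 = 4.0000/16 = 0.2500

0.2500


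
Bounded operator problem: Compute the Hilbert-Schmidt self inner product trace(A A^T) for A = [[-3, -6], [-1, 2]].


trace(A * A^T) = sum of squares of all entries
= (-3)^2 + (-6)^2 + (-1)^2 + 2^2
= 9 + 36 + 1 + 4
= 50

50


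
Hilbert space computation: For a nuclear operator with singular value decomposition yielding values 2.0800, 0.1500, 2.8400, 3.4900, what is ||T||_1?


The nuclear norm is the sum of all singular values.
||T||_1 = 2.0800 + 0.1500 + 2.8400 + 3.4900
= 8.5600

8.5600


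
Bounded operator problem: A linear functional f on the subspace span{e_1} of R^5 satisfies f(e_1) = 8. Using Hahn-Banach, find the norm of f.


The norm of f is given by ||f|| = sup_{||x||=1} |f(x)|.
On span{e_1}, ||e_1|| = 1, so ||f|| = |f(e_1)| / ||e_1||
= |8| / 1 = 8.0000

8.0000


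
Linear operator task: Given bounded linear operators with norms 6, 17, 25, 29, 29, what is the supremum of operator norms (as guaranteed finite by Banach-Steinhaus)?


By the Uniform Boundedness Principle, the supremum of norms is finite.
sup_k ||T_k|| = max(6, 17, 25, 29, 29) = 29

29


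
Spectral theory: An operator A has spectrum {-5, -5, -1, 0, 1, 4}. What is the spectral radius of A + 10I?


Spectrum of A + 10I = {5, 5, 9, 10, 11, 14}
Spectral radius = max |lambda| over the shifted spectrum
= max(5, 5, 9, 10, 11, 14) = 14

14


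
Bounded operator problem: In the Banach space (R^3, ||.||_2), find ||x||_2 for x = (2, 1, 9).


The l^2 norm = (sum |x_i|^2)^(1/2)
Sum of 2th powers = 4 + 1 + 81 = 86
||x||_2 = (86)^(1/2) = 9.2736

9.2736


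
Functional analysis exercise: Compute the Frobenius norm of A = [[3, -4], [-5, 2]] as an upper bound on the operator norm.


||A||_F^2 = sum a_ij^2
= 3^2 + (-4)^2 + (-5)^2 + 2^2
= 9 + 16 + 25 + 4 = 54
||A||_F = sqrt(54) = 7.3485

7.3485


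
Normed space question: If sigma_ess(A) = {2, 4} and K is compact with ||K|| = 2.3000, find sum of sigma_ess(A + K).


By Weyl's theorem, the essential spectrum is invariant under compact perturbations.
sigma_ess(A + K) = sigma_ess(A) = {2, 4}
Sum = 2 + 4 = 6

6


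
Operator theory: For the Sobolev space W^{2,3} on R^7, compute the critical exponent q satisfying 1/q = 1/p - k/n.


Using the Sobolev embedding formula: 1/q = 1/p - k/n
1/q = 1/3 - 2/7 = 1/21
q = 1/(1/21) = 21

21.0000


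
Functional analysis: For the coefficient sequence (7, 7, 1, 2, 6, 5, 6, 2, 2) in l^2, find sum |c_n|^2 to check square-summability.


sum |c_n|^2 = 7^2 + 7^2 + 1^2 + 2^2 + 6^2 + 5^2 + 6^2 + 2^2 + 2^2
= 49 + 49 + 1 + 4 + 36 + 25 + 36 + 4 + 4
= 208

208
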